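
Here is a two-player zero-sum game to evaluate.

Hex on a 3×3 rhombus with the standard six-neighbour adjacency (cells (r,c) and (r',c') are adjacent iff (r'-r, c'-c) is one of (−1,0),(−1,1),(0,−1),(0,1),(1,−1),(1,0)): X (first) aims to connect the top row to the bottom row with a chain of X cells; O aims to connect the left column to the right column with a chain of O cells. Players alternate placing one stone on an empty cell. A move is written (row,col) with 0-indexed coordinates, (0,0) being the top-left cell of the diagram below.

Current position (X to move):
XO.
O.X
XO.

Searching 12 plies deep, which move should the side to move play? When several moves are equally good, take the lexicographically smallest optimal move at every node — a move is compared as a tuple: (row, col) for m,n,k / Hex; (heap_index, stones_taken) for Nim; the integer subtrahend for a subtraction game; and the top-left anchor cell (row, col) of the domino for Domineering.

[XO./O.X/XO.] X move#1: (0,2):+1/XOX/O.X/XO.*, (1,1):-1/XO./OXX/XO., (2,2):-1/XO./O.X/XOX
[XOX/O.X/XO.] O move#2: (1,1):-1/XOX/OOX/XO.*, (2,2):-1/XOX/O.X/XOO
[XOX/OOX/XO.] X move#3: (2,2):+1/XOX/OOX/XOX*
[XOX/OOX/XOX] end (terminal -1, O#4); searched XO./O.X/XO. to 12

X's best at [XO./O.X/XO.]: (0,2)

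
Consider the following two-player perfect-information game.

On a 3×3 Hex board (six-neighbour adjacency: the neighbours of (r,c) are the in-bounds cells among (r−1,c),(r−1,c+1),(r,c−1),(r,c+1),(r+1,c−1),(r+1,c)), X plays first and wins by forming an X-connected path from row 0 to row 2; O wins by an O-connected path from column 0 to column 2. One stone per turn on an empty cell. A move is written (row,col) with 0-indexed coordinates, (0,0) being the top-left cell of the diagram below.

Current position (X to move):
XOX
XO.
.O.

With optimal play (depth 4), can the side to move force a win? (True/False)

[XOX/XO./.O.] X move#1: (1,2):+1/XOX/XOX/.O.*, (2,0):+1/XOX/XO./XO., (2,2):+1/XOX/XO./.OX
[XOX/XOX/.O.] O move#2: (2,0):-1/XOX/XOX/OO.*, (2,2):-1/XOX/XOX/.OO
[XOX/XOX/OO.] X move#3: (2,2):+1/XOX/XOX/OOX*
[XOX/XOX/OOX] end (terminal -1, O#4); searched XOX/XO./.O. to 4

X winning at [XOX/XO./.O.]: True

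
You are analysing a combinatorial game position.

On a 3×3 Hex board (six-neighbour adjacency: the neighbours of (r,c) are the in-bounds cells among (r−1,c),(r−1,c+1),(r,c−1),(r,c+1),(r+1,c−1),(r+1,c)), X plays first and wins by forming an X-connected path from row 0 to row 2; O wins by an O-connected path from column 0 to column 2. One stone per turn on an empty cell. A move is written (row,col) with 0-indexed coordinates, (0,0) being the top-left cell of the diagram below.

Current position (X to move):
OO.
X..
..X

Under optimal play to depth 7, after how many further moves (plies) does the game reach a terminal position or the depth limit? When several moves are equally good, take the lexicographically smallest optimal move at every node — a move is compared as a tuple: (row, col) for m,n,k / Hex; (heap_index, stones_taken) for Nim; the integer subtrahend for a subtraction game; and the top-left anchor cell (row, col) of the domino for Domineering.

PV length from [OO./X../..X]: 3 plies

ply 1, X at OO./X../..X | (0,2)=+1→OOX/X../..X*; (1,1)=-1→OO./XX./..X; (1,2)=-1→OO./X.X/..X; (2,0)=-1→OO./X../X.X; (2,1)=-1→OO./X../.XX
ply 2, O at OOX/X../..X | (1,1)=-1→OOX/XO./..X*; (1,2)=-1→OOX/X.O/..X; (2,0)=-1→OOX/X../O.X; (2,1)=-1→OOX/X../.OX
ply 3, X at OOX/XO./..X | (1,2)=+1→OOX/XOX/..X*; (2,0)=-1→OOX/XO./X.X; (2,1)=-1→OOX/XO./.XX
ply 4: OOX/XOX/..X is terminal -1 (O); from OO./X../..X depth 7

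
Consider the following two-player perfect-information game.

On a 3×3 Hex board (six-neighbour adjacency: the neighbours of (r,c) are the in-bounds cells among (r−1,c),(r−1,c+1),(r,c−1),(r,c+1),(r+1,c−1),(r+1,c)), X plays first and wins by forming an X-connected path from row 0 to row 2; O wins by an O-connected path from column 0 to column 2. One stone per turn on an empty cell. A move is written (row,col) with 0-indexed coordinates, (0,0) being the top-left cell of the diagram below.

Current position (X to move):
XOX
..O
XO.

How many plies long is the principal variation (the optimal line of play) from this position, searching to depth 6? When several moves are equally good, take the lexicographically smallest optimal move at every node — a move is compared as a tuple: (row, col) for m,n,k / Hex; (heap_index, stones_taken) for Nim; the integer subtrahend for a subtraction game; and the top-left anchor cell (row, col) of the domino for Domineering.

ply 1, X at XOX/..O/XO. | (1,0)=+1→XOX/X.O/XO.*; (1,1)=+1→XOX/.XO/XO.; (2,2)=+1→XOX/..O/XOX
ply 2: XOX/X.O/XO. is terminal -1 (O); from XOX/..O/XO. depth 6

PV length from [XOX/..O/XO.]: 1 ply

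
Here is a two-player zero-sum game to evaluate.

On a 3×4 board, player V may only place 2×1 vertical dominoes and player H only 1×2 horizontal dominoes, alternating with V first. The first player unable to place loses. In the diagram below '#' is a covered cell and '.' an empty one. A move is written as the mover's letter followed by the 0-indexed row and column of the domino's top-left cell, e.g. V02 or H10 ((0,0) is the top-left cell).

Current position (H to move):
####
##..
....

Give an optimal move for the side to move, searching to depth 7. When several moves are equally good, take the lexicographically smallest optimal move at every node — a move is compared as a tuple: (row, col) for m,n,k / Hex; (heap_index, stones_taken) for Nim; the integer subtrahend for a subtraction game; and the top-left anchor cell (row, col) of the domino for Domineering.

H's best at [####/##../....]: H12

p1 H@[####/##../....]: H12[####/####/....]+1* H20[####/##../##..]-1 H21[####/##../.##.]-1 H22[####/##../..##]+1
p2 V@[####/####/....] terminal -1; root [####/##../....] d7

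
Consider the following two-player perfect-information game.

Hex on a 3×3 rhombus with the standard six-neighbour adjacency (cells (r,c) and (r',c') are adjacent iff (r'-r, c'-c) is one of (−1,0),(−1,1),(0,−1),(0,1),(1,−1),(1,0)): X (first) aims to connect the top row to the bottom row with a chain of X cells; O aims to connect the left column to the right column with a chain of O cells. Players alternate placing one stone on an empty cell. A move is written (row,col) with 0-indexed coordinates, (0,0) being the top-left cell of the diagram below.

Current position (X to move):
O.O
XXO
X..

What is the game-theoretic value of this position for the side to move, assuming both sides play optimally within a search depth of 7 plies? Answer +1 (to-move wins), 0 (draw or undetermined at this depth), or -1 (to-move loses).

[O.O/XXO/X..] X move#1: (0,1):+1/OXO/XXO/X..*, (2,1):-1/O.O/XXO/XX., (2,2):-1/O.O/XXO/X.X
[OXO/XXO/X..] end (terminal -1, O#2); searched O.O/XXO/X.. to 7

value(O.O/XXO/X.., X) = +1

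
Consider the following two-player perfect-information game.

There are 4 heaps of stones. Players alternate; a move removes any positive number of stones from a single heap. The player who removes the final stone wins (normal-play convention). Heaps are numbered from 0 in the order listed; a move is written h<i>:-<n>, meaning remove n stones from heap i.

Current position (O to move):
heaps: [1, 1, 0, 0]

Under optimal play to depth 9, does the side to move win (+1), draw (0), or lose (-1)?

value((1,1,0,0), O) = -1

[(1,1,0,0)] O move#1: h0:-1:-1/(0,1,0,0)*, h1:-1:-1/(1,0,0,0)
[(0,1,0,0)] X move#2: h1:-1:+1/(0,0,0,0)*
[(0,0,0,0)] end (terminal -1, O#3); searched (1,1,0,0) to 9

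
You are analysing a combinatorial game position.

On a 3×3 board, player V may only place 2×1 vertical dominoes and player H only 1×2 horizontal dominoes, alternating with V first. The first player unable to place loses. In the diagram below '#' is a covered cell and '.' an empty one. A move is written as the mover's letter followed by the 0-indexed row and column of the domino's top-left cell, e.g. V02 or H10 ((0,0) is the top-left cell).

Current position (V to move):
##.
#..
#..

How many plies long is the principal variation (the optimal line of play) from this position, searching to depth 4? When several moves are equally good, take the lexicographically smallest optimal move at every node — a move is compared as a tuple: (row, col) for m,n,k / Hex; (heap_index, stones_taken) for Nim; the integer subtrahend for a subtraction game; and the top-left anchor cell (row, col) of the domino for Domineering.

[##./#../#..] V move#1: V02:-1/###/#.#/#.., V11:+1/##./##./##.*, V12:+1/##./#.#/#.#
[##./##./##.] end (terminal -1, H#2); searched ##./#../#.. to 4

PV length from [##./#../#..]: 1 ply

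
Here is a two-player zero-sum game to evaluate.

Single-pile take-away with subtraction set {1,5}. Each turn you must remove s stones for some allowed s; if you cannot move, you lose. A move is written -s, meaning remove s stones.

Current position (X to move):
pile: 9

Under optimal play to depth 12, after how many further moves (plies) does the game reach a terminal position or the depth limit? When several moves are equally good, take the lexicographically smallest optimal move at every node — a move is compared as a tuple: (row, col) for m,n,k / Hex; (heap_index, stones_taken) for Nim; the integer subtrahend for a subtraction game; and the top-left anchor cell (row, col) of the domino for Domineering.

p1 X@[9]: -1[8]+1* -5[4]+1
p2 O@[8]: -1[7]-1* -5[3]-1
p3 X@[7]: -1[6]+1* -5[2]+1
p4 O@[6]: -1[5]-1* -5[1]-1
p5 X@[5]: -1[4]+1* -5[0]+1
p6 O@[4]: -1[3]-1*
p7 X@[3]: -1[2]+1*
p8 O@[2]: -1[1]-1*
p9 X@[1]: -1[0]+1*
p10 O@[0] terminal -1; root [9] d12

PV length from [9]: 9 plies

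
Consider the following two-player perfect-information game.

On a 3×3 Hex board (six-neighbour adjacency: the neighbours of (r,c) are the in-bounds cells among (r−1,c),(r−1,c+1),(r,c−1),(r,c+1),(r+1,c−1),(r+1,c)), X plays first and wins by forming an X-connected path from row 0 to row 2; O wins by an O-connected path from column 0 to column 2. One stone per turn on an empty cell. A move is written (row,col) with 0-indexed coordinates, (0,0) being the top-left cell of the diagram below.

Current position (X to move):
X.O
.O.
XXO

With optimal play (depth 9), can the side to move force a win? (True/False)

X winning at [X.O/.O./XXO]: True

ply 1, X at X.O/.O./XXO | (0,1)=-1→XXO/.O./XXO; (1,0)=+1→X.O/XO./XXO*; (1,2)=-1→X.O/.OX/XXO
ply 2: X.O/XO./XXO is terminal -1 (O); from X.O/.O./XXO depth 9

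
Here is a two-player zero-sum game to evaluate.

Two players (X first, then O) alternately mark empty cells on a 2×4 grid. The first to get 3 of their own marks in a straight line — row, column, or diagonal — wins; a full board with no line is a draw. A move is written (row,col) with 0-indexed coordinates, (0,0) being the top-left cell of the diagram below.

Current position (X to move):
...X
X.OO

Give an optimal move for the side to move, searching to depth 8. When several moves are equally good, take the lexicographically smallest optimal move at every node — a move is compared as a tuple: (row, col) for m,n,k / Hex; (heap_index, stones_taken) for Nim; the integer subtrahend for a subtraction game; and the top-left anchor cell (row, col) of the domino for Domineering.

X's best at [...X/X.OO]: (1,1)

p1 X@[...X/X.OO]: (0,0)[X..X/X.OO]-1 (0,1)[.X.X/X.OO]-1 (0,2)[..XX/X.OO]-1 (1,1)[...X/XXOO]+0*
p2 O@[...X/XXOO]: (0,0)[O..X/XXOO]+0* (0,1)[.O.X/XXOO]+0 (0,2)[..OX/XXOO]+0
p3 X@[O..X/XXOO]: (0,1)[OX.X/XXOO]+0* (0,2)[O.XX/XXOO]+0
p4 O@[OX.X/XXOO]: (0,2)[OXOX/XXOO]+0*
p5 X@[OXOX/XXOO] terminal +0; root [...X/X.OO] d8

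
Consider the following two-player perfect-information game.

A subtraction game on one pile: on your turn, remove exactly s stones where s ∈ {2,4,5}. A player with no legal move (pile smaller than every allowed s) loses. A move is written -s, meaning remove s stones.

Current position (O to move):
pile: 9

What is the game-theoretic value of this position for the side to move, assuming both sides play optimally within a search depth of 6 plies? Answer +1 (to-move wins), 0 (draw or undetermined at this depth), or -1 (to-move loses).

[9] O move#1: -2:+1/7*, -4:-1/5, -5:-1/4
[7] X move#2: -2:-1/5*, -4:-1/3, -5:-1/2
[5] O move#3: -2:-1/3, -4:+1/1*, -5:+1/0
[1] end (terminal -1, X#4); searched 9 to 6

value(9, O) = +1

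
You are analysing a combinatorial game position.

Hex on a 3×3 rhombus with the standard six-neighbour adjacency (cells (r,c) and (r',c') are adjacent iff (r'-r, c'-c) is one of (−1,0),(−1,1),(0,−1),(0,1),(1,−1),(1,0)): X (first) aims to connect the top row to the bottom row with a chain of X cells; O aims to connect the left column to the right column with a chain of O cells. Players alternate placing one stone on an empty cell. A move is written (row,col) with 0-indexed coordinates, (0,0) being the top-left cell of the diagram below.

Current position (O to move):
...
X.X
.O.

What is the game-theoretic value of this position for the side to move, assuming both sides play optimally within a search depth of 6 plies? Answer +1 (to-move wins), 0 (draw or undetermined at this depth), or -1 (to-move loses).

value(.../X.X/.O., O) = -1

[.../X.X/.O.] O move#1: (0,0):-1/O../X.X/.O.*, (0,1):-1/.O./X.X/.O., (0,2):-1/..O/X.X/.O., (1,1):-1/.../XOX/.O., (2,0):-1/.../X.X/OO., (2,2):-1/.../X.X/.OO
[O../X.X/.O.] X move#2: (0,1):+1/OX./X.X/.O.*, (0,2):+1/O.X/X.X/.O., (1,1):+1/O../XXX/.O., (2,0):+1/O../X.X/XO., (2,2):+1/O../X.X/.OX
[OX./X.X/.O.] O move#3: (0,2):-1/OXO/X.X/.O.*, (1,1):-1/OX./XOX/.O., (2,0):-1/OX./X.X/OO., (2,2):-1/OX./X.X/.OO
[OXO/X.X/.O.] X move#4: (1,1):+1/OXO/XXX/.O.*, (2,0):+1/OXO/X.X/XO., (2,2):+1/OXO/X.X/.OX
[OXO/XXX/.O.] O move#5: (2,0):-1/OXO/XXX/OO.*, (2,2):-1/OXO/XXX/.OO
[OXO/XXX/OO.] X move#6: (2,2):+1/OXO/XXX/OOX*
[OXO/XXX/OOX] end (terminal -1, O#7); searched .../X.X/.O. to 6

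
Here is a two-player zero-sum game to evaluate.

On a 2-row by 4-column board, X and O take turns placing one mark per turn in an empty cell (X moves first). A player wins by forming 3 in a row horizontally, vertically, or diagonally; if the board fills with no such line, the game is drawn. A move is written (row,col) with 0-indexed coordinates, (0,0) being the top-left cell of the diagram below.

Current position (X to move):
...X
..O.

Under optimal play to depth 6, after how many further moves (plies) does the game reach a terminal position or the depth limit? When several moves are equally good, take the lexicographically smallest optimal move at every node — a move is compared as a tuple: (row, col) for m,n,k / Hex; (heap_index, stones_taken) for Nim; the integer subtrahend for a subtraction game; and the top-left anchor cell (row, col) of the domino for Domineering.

PV length from [...X/..O.]: 6 plies

p1 X@[...X/..O.]: (0,0)[X..X/..O.]-1 (0,1)[.X.X/..O.]+0* (0,2)[..XX/..O.]+0 (1,0)[...X/X.O.]+0 (1,1)[...X/.XO.]+0 (1,3)[...X/..OX]+0
p2 O@[.X.X/..O.]: (0,0)[OX.X/..O.]-1 (0,2)[.XOX/..O.]+0* (1,0)[.X.X/O.O.]-1 (1,1)[.X.X/.OO.]-1 (1,3)[.X.X/..OO]-1
p3 X@[.XOX/..O.]: (0,0)[XXOX/..O.]-1 (1,0)[.XOX/X.O.]+0* (1,1)[.XOX/.XO.]+0 (1,3)[.XOX/..OX]+0
p4 O@[.XOX/X.O.]: (0,0)[OXOX/X.O.]+0* (1,1)[.XOX/XOO.]+0 (1,3)[.XOX/X.OO]+0
p5 X@[OXOX/X.O.]: (1,1)[OXOX/XXO.]+0* (1,3)[OXOX/X.OX]+0
p6 O@[OXOX/XXO.]: (1,3)[OXOX/XXOO]+0*
p7 X@[OXOX/XXOO] terminal +0; root [...X/..O.] d6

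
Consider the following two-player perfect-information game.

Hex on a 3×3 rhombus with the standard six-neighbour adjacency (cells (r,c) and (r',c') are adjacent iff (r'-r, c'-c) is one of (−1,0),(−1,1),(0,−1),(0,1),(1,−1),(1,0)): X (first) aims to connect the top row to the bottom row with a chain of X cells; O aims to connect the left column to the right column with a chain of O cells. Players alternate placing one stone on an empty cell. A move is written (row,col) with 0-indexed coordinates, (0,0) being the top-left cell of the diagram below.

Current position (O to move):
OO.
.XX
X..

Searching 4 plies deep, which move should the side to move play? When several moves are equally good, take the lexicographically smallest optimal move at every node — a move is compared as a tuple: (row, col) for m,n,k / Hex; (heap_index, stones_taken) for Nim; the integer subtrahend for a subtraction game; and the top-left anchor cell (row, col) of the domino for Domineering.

[OO./.XX/X..] O move#1: (0,2):+1/OOO/.XX/X..*, (1,0):-1/OO./OXX/X.., (2,1):-1/OO./.XX/XO., (2,2):-1/OO./.XX/X.O
[OOO/.XX/X..] end (terminal -1, X#2); searched OO./.XX/X.. to 4

O's best at [OO./.XX/X..]: (0,2)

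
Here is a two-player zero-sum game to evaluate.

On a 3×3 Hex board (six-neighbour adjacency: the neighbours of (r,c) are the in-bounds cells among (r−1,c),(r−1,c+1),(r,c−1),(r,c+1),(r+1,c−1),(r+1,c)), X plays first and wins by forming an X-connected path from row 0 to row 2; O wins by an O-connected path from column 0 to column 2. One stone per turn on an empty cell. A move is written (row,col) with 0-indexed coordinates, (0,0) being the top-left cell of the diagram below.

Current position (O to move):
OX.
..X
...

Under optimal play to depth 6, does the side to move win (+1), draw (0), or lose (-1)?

[OX./..X/...] O move#1: (0,2):-1/OXO/..X/...*, (1,0):-1/OX./O.X/..., (1,1):-1/OX./.OX/..., (2,0):-1/OX./..X/O.., (2,1):-1/OX./..X/.O., (2,2):-1/OX./..X/..O
[OXO/..X/...] X move#2: (1,0):+1/OXO/X.X/...*, (1,1):+1/OXO/.XX/..., (2,0):+1/OXO/..X/X.., (2,1):-1/OXO/..X/.X., (2,2):-1/OXO/..X/..X
[OXO/X.X/...] O move#3: (1,1):-1/OXO/XOX/...*, (2,0):-1/OXO/X.X/O.., (2,1):-1/OXO/X.X/.O., (2,2):-1/OXO/X.X/..O
[OXO/XOX/...] X move#4: (2,0):+1/OXO/XOX/X..*, (2,1):-1/OXO/XOX/.X., (2,2):-1/OXO/XOX/..X
[OXO/XOX/X..] end (terminal -1, O#5); searched OX./..X/... to 6

value(OX./..X/..., O) = -1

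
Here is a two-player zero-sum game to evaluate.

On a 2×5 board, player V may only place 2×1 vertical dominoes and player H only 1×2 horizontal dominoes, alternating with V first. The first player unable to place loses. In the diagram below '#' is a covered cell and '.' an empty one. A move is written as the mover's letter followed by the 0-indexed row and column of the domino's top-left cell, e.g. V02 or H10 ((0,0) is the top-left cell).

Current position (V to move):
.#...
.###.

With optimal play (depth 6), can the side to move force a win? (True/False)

[.#.../.###.] V move#1: V00:-1/##.../####., V04:+1/.#..#/.####*
[.#..#/.####] H move#2: H02:-1/.####/.####*
[.####/.####] V move#3: V00:+1/#####/#####*
[#####/#####] end (terminal -1, H#4); searched .#.../.###. to 6

V winning at [.#.../.###.]: True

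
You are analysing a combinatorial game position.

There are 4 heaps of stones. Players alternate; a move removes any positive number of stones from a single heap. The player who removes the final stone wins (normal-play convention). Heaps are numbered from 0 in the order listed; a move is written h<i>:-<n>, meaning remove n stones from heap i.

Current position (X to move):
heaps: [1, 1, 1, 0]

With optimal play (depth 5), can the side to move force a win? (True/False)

X winning at [(1,1,1,0)]: True

[(1,1,1,0)] X move#1: h0:-1:+1/(0,1,1,0)*, h1:-1:+1/(1,0,1,0), h2:-1:+1/(1,1,0,0)
[(0,1,1,0)] O move#2: h1:-1:-1/(0,0,1,0)*, h2:-1:-1/(0,1,0,0)
[(0,0,1,0)] X move#3: h2:-1:+1/(0,0,0,0)*
[(0,0,0,0)] end (terminal -1, O#4); searched (1,1,1,0) to 5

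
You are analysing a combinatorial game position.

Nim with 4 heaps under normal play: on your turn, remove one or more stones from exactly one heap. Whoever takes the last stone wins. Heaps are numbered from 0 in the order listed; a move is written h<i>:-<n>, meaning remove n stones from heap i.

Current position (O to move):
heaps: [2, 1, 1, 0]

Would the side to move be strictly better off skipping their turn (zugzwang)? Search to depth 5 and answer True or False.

zugzwang((2,1,1,0), O) = False

ply 1, O at (2,1,1,0) | h0:-1=-1→(1,1,1,0); h0:-2=+1→(0,1,1,0)*; h1:-1=-1→(2,0,1,0); h2:-1=-1→(2,1,0,0)
ply 2, X at (0,1,1,0) | h1:-1=-1→(0,0,1,0)*; h2:-1=-1→(0,1,0,0)
ply 3, O at (0,0,1,0) | h2:-1=+1→(0,0,0,0)*
ply 4: (0,0,0,0) is terminal -1 (X); from (2,1,1,0) depth 5
if O skipped the turn, X would face:
~ ply 1, X at (2,1,1,0) | h0:-1=-1→(1,1,1,0); h0:-2=+1→(0,1,1,0)*; h1:-1=-1→(2,0,1,0); h2:-1=-1→(2,1,0,0)
~ ply 2, O at (0,1,1,0) | h1:-1=-1→(0,0,1,0)*; h2:-1=-1→(0,1,0,0)
~ ply 3, X at (0,0,1,0) | h2:-1=+1→(0,0,0,0)*
~ ply 4: (0,0,0,0) is terminal -1 (O); from (2,1,1,0) depth 5
compare (O): move=+1 vs pass=-1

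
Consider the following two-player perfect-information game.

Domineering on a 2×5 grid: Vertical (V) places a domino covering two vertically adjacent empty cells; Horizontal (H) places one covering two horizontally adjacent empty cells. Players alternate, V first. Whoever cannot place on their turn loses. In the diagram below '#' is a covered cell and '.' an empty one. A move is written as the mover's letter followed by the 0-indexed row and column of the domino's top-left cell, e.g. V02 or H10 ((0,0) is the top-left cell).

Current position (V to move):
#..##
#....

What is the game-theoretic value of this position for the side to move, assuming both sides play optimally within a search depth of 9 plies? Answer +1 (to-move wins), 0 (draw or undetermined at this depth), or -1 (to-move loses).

[#..##/#....] V move#1: V01:-1/##.##/##..., V02:+1/#.###/#.#..*
[#.###/#.#..] H move#2: H13:-1/#.###/#.###*
[#.###/#.###] V move#3: V01:+1/#####/#####*
[#####/#####] end (terminal -1, H#4); searched #..##/#.... to 9

value(#..##/#...., V) = +1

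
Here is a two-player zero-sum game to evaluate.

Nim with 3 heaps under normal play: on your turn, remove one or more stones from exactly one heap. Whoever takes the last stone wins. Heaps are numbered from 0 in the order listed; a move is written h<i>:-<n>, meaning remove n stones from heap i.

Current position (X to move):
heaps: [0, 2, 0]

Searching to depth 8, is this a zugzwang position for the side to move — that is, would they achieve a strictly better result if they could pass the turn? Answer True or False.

zugzwang((0,2,0), X) = False

p1 X@[(0,2,0)]: h1:-1[(0,1,0)]-1 h1:-2[(0,0,0)]+1*
p2 O@[(0,0,0)] terminal -1; root [(0,2,0)] d8
pass branch (O moves first from the same position):
  | p1 O@[(0,2,0)]: h1:-1[(0,1,0)]-1 h1:-2[(0,0,0)]+1*
  | p2 X@[(0,0,0)] terminal -1; root [(0,2,0)] d8
X moving scores +1; X passing scores -1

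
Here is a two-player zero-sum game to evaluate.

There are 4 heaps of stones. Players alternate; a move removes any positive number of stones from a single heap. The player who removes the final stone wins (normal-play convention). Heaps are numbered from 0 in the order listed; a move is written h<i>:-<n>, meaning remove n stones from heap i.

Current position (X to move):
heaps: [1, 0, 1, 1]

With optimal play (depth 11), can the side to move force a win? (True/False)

ply 1, X at (1,0,1,1) | h0:-1=+1→(0,0,1,1)*; h2:-1=+1→(1,0,0,1); h3:-1=+1→(1,0,1,0)
ply 2, O at (0,0,1,1) | h2:-1=-1→(0,0,0,1)*; h3:-1=-1→(0,0,1,0)
ply 3, X at (0,0,0,1) | h3:-1=+1→(0,0,0,0)*
ply 4: (0,0,0,0) is terminal -1 (O); from (1,0,1,1) depth 11

X winning at [(1,0,1,1)]: True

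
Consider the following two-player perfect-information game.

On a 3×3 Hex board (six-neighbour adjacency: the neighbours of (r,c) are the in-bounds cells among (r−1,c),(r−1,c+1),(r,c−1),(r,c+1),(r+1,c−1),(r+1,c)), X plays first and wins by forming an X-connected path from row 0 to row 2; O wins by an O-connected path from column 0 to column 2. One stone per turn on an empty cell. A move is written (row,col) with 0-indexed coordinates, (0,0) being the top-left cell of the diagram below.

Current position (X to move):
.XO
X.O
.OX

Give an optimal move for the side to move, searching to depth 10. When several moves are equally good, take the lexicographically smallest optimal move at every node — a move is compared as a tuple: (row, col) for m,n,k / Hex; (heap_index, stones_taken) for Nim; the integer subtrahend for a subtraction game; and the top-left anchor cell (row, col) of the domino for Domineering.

ply 1, X at .XO/X.O/.OX | (0,0)=-1→XXO/X.O/.OX; (1,1)=-1→.XO/XXO/.OX; (2,0)=+1→.XO/X.O/XOX*
ply 2: .XO/X.O/XOX is terminal -1 (O); from .XO/X.O/.OX depth 10

X's best at [.XO/X.O/.OX]: (2,0)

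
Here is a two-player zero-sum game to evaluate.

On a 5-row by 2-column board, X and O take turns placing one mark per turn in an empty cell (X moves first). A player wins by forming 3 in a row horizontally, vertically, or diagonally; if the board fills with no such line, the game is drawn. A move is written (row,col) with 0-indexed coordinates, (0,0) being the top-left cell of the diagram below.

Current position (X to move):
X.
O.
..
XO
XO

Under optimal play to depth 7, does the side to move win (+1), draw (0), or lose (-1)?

p1 X@[X./O./../XO/XO]: (0,1)[XX/O./../XO/XO]-1 (1,1)[X./OX/../XO/XO]-1 (2,0)[X./O./X./XO/XO]+1* (2,1)[X./O./.X/XO/XO]+0
p2 O@[X./O./X./XO/XO] terminal -1; root [X./O./../XO/XO] d7

value(X./O./../XO/XO, X) = +1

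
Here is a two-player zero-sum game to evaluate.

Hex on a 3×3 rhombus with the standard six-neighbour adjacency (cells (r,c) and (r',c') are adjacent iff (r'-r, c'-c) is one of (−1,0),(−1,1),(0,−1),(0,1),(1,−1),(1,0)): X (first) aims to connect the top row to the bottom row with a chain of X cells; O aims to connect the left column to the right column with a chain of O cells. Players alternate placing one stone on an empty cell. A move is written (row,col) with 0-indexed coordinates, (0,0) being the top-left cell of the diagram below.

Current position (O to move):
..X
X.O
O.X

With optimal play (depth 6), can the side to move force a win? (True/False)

O winning at [..X/X.O/O.X]: True

ply 1, O at ..X/X.O/O.X | (0,0)=+1→O.X/X.O/O.X*; (0,1)=+1→.OX/X.O/O.X; (1,1)=+1→..X/XOO/O.X; (2,1)=+1→..X/X.O/OOX
ply 2, X at O.X/X.O/O.X | (0,1)=-1→OXX/X.O/O.X*; (1,1)=-1→O.X/XXO/O.X; (2,1)=-1→O.X/X.O/OXX
ply 3, O at OXX/X.O/O.X | (1,1)=+1→OXX/XOO/O.X*; (2,1)=+1→OXX/X.O/OOX
ply 4: OXX/XOO/O.X is terminal -1 (X); from ..X/X.O/O.X depth 6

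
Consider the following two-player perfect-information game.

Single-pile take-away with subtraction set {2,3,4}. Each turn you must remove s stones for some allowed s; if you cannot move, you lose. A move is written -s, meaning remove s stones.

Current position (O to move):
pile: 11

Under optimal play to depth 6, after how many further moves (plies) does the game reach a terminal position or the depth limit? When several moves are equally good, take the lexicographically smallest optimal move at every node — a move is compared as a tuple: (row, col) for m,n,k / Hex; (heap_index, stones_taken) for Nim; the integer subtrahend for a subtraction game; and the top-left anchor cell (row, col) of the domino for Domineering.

p1 O@[11]: -2[9]-1 -3[8]-1 -4[7]+1*
p2 X@[7]: -2[5]-1* -3[4]-1 -4[3]-1
p3 O@[5]: -2[3]-1 -3[2]-1 -4[1]+1*
p4 X@[1] terminal -1; root [11] d6

PV length from [11]: 3 plies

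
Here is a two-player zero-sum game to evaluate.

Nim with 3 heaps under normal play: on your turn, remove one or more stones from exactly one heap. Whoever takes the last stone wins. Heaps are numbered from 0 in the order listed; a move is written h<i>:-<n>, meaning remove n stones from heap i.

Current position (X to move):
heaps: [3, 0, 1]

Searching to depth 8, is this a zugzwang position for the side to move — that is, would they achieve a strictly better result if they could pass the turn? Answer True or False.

zugzwang((3,0,1), X) = False

ply 1, X at (3,0,1) | h0:-1=-1→(2,0,1); h0:-2=+1→(1,0,1)*; h0:-3=-1→(0,0,1); h2:-1=-1→(3,0,0)
ply 2, O at (1,0,1) | h0:-1=-1→(0,0,1)*; h2:-1=-1→(1,0,0)
ply 3, X at (0,0,1) | h2:-1=+1→(0,0,0)*
ply 4: (0,0,0) is terminal -1 (O); from (3,0,1) depth 8
if X skipped the turn, O would face:
~ ply 1, O at (3,0,1) | h0:-1=-1→(2,0,1); h0:-2=+1→(1,0,1)*; h0:-3=-1→(0,0,1); h2:-1=-1→(3,0,0)
~ ply 2, X at (1,0,1) | h0:-1=-1→(0,0,1)*; h2:-1=-1→(1,0,0)
~ ply 3, O at (0,0,1) | h2:-1=+1→(0,0,0)*
~ ply 4: (0,0,0) is terminal -1 (X); from (3,0,1) depth 8
compare (X): move=+1 vs pass=-1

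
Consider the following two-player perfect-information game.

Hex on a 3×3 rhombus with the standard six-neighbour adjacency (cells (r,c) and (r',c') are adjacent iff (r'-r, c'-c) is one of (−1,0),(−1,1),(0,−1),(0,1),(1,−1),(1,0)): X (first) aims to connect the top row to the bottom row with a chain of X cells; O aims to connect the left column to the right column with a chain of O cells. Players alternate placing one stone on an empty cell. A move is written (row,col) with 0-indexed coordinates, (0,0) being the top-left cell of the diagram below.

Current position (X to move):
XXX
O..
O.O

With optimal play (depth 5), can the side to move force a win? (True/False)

[XXX/O../O.O] X move#1: (1,1):-1/XXX/OX./O.O, (1,2):-1/XXX/O.X/O.O, (2,1):+1/XXX/O../OXO*
[XXX/O../OXO] O move#2: (1,1):-1/XXX/OO./OXO*, (1,2):-1/XXX/O.O/OXO
[XXX/OO./OXO] X move#3: (1,2):+1/XXX/OOX/OXO*
[XXX/OOX/OXO] end (terminal -1, O#4); searched XXX/O../O.O to 5

X winning at [XXX/O../O.O]: True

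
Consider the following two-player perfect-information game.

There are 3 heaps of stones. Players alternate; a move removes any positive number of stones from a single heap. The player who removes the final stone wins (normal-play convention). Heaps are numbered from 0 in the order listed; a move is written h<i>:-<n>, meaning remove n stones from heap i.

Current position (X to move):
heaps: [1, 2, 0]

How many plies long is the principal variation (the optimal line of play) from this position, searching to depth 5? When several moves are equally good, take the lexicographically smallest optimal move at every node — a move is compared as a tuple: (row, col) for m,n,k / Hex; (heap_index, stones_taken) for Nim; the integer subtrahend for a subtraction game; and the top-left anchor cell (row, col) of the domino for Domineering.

PV length from [(1,2,0)]: 3 plies

[(1,2,0)] X move#1: h0:-1:-1/(0,2,0), h1:-1:+1/(1,1,0)*, h1:-2:-1/(1,0,0)
[(1,1,0)] O move#2: h0:-1:-1/(0,1,0)*, h1:-1:-1/(1,0,0)
[(0,1,0)] X move#3: h1:-1:+1/(0,0,0)*
[(0,0,0)] end (terminal -1, O#4); searched (1,2,0) to 5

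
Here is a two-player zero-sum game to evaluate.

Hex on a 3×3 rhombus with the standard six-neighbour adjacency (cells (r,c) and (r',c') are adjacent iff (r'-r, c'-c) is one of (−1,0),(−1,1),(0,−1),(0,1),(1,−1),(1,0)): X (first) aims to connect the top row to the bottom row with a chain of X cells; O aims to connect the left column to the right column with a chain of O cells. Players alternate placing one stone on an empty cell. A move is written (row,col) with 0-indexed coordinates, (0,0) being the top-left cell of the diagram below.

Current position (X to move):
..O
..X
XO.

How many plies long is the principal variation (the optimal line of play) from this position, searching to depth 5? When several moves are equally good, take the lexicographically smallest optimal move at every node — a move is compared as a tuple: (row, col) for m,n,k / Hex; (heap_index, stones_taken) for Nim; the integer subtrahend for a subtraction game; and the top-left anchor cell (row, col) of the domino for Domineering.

PV length from [..O/..X/XO.]: 3 plies

ply 1, X at ..O/..X/XO. | (0,0)=-1→X.O/..X/XO.; (0,1)=+1→.XO/..X/XO.*; (1,0)=+1→..O/X.X/XO.; (1,1)=-1→..O/.XX/XO.; (2,2)=-1→..O/..X/XOX
ply 2, O at .XO/..X/XO. | (0,0)=-1→OXO/..X/XO.*; (1,0)=-1→.XO/O.X/XO.; (1,1)=-1→.XO/.OX/XO.; (2,2)=-1→.XO/..X/XOO
ply 3, X at OXO/..X/XO. | (1,0)=+1→OXO/X.X/XO.*; (1,1)=+1→OXO/.XX/XO.; (2,2)=+1→OXO/..X/XOX
ply 4: OXO/X.X/XO. is terminal -1 (O); from ..O/..X/XO. depth 5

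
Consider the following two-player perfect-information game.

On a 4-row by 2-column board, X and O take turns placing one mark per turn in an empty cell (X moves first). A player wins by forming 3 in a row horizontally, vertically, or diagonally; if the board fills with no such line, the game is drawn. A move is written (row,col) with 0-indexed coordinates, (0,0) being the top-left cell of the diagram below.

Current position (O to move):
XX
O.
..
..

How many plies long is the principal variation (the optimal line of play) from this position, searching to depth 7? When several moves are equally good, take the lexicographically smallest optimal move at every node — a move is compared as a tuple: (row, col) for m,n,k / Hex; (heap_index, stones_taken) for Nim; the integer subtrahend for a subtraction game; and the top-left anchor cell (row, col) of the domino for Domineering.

PV length from [XX/O./../..]: 5 plies

p1 O@[XX/O./../..]: (1,1)[XX/OO/../..]+0* (2,0)[XX/O./O./..]+0 (2,1)[XX/O./.O/..]+0 (3,0)[XX/O./../O.]+0 (3,1)[XX/O./../.O]+0
p2 X@[XX/OO/../..]: (2,0)[XX/OO/X./..]+0* (2,1)[XX/OO/.X/..]+0 (3,0)[XX/OO/../X.]+0 (3,1)[XX/OO/../.X]+0
p3 O@[XX/OO/X./..]: (2,1)[XX/OO/XO/..]+0* (3,0)[XX/OO/X./O.]+0 (3,1)[XX/OO/X./.O]+0
p4 X@[XX/OO/XO/..]: (3,0)[XX/OO/XO/X.]-1 (3,1)[XX/OO/XO/.X]+0*
p5 O@[XX/OO/XO/.X]: (3,0)[XX/OO/XO/OX]+0*
p6 X@[XX/OO/XO/OX] terminal +0; root [XX/O./../..] d7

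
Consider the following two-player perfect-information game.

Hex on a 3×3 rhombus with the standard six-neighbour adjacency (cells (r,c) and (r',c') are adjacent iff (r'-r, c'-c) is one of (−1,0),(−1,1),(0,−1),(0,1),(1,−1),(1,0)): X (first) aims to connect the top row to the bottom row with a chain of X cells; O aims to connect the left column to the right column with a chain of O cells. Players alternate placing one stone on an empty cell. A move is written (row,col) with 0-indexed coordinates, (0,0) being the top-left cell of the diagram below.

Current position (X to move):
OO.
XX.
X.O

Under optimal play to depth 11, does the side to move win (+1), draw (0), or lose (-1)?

p1 X@[OO./XX./X.O]: (0,2)[OOX/XX./X.O]+1* (1,2)[OO./XXX/X.O]-1 (2,1)[OO./XX./XXO]-1
p2 O@[OOX/XX./X.O] terminal -1; root [OO./XX./X.O] d11

value(OO./XX./X.O, X) = +1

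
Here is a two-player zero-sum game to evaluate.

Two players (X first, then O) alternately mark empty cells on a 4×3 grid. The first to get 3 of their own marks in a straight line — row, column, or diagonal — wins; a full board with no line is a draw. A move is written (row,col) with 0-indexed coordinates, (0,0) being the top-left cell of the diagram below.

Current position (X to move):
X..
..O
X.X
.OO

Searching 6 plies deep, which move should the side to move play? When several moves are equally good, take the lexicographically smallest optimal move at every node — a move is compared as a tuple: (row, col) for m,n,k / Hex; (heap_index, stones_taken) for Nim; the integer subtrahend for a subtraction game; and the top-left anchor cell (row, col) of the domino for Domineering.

X's best at [X../..O/X.X/.OO]: (1,0)

[X../..O/X.X/.OO] X move#1: (0,1):-1/XX./..O/X.X/.OO, (0,2):-1/X.X/..O/X.X/.OO, (1,0):+1/X../X.O/X.X/.OO*, (1,1):+1/X../.XO/X.X/.OO, (2,1):+1/X../..O/XXX/.OO, (3,0):+1/X../..O/X.X/XOO
[X../X.O/X.X/.OO] end (terminal -1, O#2); searched X../..O/X.X/.OO to 6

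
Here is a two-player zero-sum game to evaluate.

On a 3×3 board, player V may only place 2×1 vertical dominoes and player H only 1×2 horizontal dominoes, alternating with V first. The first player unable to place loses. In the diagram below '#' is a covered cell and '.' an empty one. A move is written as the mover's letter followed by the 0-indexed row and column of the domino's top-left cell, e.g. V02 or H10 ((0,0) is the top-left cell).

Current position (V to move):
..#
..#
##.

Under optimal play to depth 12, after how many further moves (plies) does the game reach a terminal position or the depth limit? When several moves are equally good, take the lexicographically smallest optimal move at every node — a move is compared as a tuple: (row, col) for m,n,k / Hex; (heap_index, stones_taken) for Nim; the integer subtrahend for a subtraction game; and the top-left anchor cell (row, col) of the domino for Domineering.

p1 V@[..#/..#/##.]: V00[#.#/#.#/##.]+1* V01[.##/.##/##.]+1
p2 H@[#.#/#.#/##.] terminal -1; root [..#/..#/##.] d12

PV length from [..#/..#/##.]: 1 ply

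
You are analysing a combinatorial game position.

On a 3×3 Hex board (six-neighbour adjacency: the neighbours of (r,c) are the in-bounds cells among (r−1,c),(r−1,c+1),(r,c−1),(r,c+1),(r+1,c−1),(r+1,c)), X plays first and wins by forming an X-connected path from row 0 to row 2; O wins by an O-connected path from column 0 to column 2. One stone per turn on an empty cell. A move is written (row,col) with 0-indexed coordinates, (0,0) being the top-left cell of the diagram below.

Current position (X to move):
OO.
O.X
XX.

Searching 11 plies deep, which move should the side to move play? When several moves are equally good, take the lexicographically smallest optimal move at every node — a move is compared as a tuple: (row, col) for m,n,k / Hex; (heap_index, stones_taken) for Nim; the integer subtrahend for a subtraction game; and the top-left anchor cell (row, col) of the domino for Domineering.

X's best at [OO./O.X/XX.]: (0,2)

[OO./O.X/XX.] X move#1: (0,2):+1/OOX/O.X/XX.*, (1,1):-1/OO./OXX/XX., (2,2):-1/OO./O.X/XXX
[OOX/O.X/XX.] end (terminal -1, O#2); searched OO./O.X/XX. to 11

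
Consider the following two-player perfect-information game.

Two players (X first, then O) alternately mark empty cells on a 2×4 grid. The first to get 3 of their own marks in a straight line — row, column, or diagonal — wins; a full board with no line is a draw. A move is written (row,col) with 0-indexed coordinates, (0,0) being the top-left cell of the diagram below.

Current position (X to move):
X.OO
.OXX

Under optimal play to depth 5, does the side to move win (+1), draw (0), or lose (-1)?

p1 X@[X.OO/.OXX]: (0,1)[XXOO/.OXX]+0* (1,0)[X.OO/XOXX]-1
p2 O@[XXOO/.OXX]: (1,0)[XXOO/OOXX]+0*
p3 X@[XXOO/OOXX] terminal +0; root [X.OO/.OXX] d5

value(X.OO/.OXX, X) = 0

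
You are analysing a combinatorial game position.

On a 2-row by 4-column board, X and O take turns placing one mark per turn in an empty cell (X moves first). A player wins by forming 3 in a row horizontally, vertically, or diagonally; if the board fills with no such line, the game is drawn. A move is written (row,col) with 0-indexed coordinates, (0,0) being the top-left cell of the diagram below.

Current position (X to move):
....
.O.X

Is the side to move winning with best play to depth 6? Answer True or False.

[..../.O.X] X move#1: (0,0):+0/X.../.O.X*, (0,1):+0/.X../.O.X, (0,2):+0/..X./.O.X, (0,3):+0/...X/.O.X, (1,0):+0/..../XO.X, (1,2):+0/..../.OXX
[X.../.O.X] O move#2: (0,1):+0/XO../.O.X*, (0,2):+0/X.O./.O.X, (0,3):+0/X..O/.O.X, (1,0):+0/X.../OO.X, (1,2):+0/X.../.OOX
[XO../.O.X] X move#3: (0,2):+0/XOX./.O.X*, (0,3):+0/XO.X/.O.X, (1,0):+0/XO../XO.X, (1,2):+0/XO../.OXX
[XOX./.O.X] O move#4: (0,3):+0/XOXO/.O.X*, (1,0):+0/XOX./OO.X, (1,2):+0/XOX./.OOX
[XOXO/.O.X] X move#5: (1,0):+0/XOXO/XO.X*, (1,2):+0/XOXO/.OXX
[XOXO/XO.X] O move#6: (1,2):+0/XOXO/XOOX*
[XOXO/XOOX] end (terminal +0, X#7); searched ..../.O.X to 6

X winning at [..../.O.X]: False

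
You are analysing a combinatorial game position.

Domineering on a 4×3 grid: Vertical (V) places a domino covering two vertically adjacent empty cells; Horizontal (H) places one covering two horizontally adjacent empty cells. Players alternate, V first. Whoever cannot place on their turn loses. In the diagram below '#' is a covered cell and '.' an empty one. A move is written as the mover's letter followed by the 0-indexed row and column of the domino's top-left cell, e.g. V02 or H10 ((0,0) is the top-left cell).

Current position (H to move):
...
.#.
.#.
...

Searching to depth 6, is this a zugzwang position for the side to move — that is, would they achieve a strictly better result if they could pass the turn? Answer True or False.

ply 1, H at .../.#./.#./... | H00=-1→##./.#./.#./...*; H01=-1→.##/.#./.#./...; H30=-1→.../.#./.#./##.; H31=-1→.../.#./.#./.##
ply 2, V at ##./.#./.#./... | V02=+1→###/.##/.#./...*; V10=+1→##./##./##./...; V12=+1→##./.##/.##/...; V20=+1→##./.#./##./#..; V22=+1→##./.#./.##/..#
ply 3, H at ###/.##/.#./... | H30=-1→###/.##/.#./##.*; H31=-1→###/.##/.#./.##
ply 4, V at ###/.##/.#./##. | V10=+1→###/###/##./##.*; V22=+1→###/.##/.##/###
ply 5: ###/###/##./##. is terminal -1 (H); from .../.#./.#./... depth 6
pass branch (V moves first from the same position):
  | ply 1, V at .../.#./.#./... | V00=+1→#../##./.#./...*; V02=+1→..#/.##/.#./...; V10=-1→.../##./##./...; V12=-1→.../.##/.##/...; V20=+1→.../.#./##./#..; V22=+1→.../.#./.##/..#
  | ply 2, H at #../##./.#./... | H01=-1→###/##./.#./...*; H30=-1→#../##./.#./##.; H31=-1→#../##./.#./.##
  | ply 3, V at ###/##./.#./... | V12=-1→###/###/.##/...; V20=+1→###/##./##./#..*; V22=-1→###/##./.##/..#
  | ply 4, H at ###/##./##./#.. | H31=-1→###/##./##./###*
  | ply 5, V at ###/##./##./### | V12=+1→###/###/###/###*
  | ply 6: ###/###/###/### is terminal -1 (H); from .../.#./.#./... depth 6
H moving scores -1; H passing scores -1

zugzwang(.../.#./.#./..., H) = False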